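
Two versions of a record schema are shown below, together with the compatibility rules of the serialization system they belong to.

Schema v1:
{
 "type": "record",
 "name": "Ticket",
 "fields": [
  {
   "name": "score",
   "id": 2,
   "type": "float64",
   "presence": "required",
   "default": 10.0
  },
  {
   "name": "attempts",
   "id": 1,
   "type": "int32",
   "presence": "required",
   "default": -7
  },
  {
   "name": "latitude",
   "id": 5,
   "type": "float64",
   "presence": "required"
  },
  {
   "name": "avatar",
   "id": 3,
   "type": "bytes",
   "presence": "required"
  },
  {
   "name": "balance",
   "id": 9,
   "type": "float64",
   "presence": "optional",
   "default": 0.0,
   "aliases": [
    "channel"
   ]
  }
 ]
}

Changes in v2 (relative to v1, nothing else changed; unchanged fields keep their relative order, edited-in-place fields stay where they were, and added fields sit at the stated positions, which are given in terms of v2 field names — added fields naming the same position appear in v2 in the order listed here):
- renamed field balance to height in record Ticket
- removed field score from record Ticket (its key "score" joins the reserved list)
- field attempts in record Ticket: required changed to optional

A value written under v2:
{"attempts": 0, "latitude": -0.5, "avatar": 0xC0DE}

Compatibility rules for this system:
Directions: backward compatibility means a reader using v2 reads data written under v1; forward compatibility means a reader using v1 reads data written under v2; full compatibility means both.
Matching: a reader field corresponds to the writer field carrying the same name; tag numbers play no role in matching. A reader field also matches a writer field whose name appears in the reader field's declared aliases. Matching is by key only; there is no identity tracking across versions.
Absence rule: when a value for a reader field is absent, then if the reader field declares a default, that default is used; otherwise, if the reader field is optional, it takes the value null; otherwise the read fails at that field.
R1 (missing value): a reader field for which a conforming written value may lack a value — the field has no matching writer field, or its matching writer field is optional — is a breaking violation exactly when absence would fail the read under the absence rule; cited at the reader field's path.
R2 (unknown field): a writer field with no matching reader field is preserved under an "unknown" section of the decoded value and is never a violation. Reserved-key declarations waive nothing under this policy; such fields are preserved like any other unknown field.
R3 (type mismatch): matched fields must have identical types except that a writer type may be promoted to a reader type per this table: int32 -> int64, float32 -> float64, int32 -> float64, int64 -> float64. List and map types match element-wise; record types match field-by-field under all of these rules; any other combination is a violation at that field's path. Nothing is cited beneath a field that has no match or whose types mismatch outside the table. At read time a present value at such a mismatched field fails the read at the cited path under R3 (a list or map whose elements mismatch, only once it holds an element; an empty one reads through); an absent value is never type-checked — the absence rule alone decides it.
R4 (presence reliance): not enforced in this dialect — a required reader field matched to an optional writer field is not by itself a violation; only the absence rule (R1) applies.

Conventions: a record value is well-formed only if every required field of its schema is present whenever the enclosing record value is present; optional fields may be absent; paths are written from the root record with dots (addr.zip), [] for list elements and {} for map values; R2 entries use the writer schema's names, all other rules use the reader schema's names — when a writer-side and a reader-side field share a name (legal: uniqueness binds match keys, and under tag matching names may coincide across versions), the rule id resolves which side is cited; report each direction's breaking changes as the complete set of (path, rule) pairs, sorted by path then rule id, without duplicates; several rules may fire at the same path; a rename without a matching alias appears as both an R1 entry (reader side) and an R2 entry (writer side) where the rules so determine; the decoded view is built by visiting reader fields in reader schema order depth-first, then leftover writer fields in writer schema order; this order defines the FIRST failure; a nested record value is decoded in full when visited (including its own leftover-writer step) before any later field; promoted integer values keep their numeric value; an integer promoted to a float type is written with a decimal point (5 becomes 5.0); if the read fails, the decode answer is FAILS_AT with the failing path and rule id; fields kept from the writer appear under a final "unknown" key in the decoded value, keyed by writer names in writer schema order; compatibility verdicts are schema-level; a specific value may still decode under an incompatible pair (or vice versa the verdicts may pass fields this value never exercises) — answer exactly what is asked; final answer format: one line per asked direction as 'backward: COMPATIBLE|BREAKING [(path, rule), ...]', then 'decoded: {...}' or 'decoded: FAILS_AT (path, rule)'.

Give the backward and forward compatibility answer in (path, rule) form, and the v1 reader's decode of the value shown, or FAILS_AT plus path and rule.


backward: COMPATIBLE []; forward: COMPATIBLE []; decoded: {"score": 10.0, "attempts": 0, "latitude": -0.5, "avatar": 0xC0DE, "balance": 0.0}

in Ticket below, arrows point writer -> reader
checking backward for Ticket: reader v2 against writer v1:
  int32 -> int32, writer required: attempts aligns to attempts
  float64 -> float64, writer required: latitude aligns to latitude
  bytes -> bytes, writer required: avatar aligns to avatar
  height: no writer match
  writer field score has no reader counterpart
  writer field balance has no reader counterpart
  nothing fires on Ticket: backward is COMPATIBLE
checking forward for Ticket: reader v1 against writer v2:
  score: no writer match
  int32 -> int32, writer optional: attempts aligns to attempts
  float64 -> float64, writer required: latitude aligns to latitude
  bytes -> bytes, writer required: avatar aligns to avatar
  balance: no writer match
  writer field height has no reader counterpart
  nothing fires on Ticket: forward is COMPATIBLE
decode walk for Ticket under reader schema v1:
  score := 10.0 (no value, default fills)
  attempts := 0
  latitude := -0.5
  avatar := 0xC0DE
  balance := 0.0 (no value, default fills)
  => decoded: {"score": 10.0, "attempts": 0, "latitude": -0.5, "avatar": 0xC0DE, "balance": 0.0}


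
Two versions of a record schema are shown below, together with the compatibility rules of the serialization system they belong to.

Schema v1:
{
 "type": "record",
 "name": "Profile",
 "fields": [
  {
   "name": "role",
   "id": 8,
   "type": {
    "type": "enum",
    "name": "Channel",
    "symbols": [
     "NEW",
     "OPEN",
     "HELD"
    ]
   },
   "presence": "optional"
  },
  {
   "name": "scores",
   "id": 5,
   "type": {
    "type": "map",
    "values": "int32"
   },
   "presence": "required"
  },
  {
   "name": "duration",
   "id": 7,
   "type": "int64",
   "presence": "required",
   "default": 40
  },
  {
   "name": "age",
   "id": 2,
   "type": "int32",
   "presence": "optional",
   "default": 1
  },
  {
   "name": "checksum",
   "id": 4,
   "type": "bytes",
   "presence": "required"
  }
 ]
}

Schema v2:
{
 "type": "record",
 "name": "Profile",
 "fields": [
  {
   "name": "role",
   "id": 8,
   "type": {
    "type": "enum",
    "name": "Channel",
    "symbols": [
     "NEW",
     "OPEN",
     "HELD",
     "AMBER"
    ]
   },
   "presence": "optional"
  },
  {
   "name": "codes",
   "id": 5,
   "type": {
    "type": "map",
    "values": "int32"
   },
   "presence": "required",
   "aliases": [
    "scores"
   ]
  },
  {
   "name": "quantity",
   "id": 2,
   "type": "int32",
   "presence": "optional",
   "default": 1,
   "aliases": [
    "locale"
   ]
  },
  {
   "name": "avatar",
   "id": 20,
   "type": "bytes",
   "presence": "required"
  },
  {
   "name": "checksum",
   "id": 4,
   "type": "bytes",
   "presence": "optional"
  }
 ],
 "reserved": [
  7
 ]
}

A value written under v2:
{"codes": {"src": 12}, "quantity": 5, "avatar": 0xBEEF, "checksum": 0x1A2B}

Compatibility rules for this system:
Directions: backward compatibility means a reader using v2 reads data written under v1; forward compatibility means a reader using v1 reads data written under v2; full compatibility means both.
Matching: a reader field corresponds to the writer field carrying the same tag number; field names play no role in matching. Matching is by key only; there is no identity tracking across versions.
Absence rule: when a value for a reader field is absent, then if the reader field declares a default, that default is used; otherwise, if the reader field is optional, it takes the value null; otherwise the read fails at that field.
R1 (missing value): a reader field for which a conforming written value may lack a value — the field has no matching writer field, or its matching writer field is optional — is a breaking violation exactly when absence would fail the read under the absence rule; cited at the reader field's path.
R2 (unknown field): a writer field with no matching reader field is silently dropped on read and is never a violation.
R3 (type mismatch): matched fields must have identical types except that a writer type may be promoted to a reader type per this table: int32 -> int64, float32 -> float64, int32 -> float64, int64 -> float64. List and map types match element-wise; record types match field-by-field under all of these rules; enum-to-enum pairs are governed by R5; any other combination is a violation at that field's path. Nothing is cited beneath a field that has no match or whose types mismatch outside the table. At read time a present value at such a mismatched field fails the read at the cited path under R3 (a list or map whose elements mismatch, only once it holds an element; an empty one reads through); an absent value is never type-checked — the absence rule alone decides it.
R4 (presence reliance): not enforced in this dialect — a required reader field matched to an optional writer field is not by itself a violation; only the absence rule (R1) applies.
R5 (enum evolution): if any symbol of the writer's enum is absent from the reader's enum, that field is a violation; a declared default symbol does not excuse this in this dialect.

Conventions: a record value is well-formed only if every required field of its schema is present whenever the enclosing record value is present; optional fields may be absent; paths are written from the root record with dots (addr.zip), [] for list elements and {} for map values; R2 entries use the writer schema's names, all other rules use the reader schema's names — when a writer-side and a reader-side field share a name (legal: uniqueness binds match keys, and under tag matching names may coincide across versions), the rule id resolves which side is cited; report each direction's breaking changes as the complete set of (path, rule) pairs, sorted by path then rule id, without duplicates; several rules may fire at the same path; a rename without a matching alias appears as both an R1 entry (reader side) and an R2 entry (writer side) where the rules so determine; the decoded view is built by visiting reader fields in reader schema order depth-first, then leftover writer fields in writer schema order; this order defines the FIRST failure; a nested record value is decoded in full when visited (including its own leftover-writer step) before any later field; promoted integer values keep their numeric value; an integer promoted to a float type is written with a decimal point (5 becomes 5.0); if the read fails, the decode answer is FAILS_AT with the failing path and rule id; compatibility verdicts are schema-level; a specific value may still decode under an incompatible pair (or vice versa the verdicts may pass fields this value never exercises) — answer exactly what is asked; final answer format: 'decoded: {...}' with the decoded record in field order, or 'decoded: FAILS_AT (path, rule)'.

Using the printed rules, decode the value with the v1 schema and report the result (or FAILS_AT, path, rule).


arrows below run writer -> reader for Profile
decode walk for Profile under reader schema v1:
  role := null (absent, optional -> null)
  scores := {"src": 12} (from writer codes)
  duration := 40 (absent -> default)
  age := 5 (from writer quantity)
  checksum := 0x1A2B
  writer avatar: unknown -> dropped
  => decoded: {"role": null, "scores": {"src": 12}, "duration": 40, "age": 5, "checksum": 0x1A2B}
remaining Profile differences; none change what is asked:
  removed field duration from record Profile (its key 7 joins the reserved list) -> triggers nothing under the printed rules; the Profile answer is the same either way
  enum Channel (field role in record Profile): symbol AMBER added -> schema-level compatibility only; this Profile value's decode is unchanged
  renamed field scores to codes in record Profile (alias scores declared on the renamed field) -> triggers nothing under the printed rules; the Profile answer is the same either way
  added field avatar to record Profile: required bytes, tag 20 (in v2 it sits immediately before checksum) -> schema-level compatibility only; this Profile value's decode is unchanged
  renamed field age to quantity in record Profile -> triggers nothing under the printed rules; the Profile answer is the same either way
  field checksum in record Profile: required changed to optional -> schema-level compatibility only; this Profile value's decode is unchanged

decoded: {"role": null, "scores": {"src": 12}, "duration": 40, "age": 5, "checksum": 0x1A2B}


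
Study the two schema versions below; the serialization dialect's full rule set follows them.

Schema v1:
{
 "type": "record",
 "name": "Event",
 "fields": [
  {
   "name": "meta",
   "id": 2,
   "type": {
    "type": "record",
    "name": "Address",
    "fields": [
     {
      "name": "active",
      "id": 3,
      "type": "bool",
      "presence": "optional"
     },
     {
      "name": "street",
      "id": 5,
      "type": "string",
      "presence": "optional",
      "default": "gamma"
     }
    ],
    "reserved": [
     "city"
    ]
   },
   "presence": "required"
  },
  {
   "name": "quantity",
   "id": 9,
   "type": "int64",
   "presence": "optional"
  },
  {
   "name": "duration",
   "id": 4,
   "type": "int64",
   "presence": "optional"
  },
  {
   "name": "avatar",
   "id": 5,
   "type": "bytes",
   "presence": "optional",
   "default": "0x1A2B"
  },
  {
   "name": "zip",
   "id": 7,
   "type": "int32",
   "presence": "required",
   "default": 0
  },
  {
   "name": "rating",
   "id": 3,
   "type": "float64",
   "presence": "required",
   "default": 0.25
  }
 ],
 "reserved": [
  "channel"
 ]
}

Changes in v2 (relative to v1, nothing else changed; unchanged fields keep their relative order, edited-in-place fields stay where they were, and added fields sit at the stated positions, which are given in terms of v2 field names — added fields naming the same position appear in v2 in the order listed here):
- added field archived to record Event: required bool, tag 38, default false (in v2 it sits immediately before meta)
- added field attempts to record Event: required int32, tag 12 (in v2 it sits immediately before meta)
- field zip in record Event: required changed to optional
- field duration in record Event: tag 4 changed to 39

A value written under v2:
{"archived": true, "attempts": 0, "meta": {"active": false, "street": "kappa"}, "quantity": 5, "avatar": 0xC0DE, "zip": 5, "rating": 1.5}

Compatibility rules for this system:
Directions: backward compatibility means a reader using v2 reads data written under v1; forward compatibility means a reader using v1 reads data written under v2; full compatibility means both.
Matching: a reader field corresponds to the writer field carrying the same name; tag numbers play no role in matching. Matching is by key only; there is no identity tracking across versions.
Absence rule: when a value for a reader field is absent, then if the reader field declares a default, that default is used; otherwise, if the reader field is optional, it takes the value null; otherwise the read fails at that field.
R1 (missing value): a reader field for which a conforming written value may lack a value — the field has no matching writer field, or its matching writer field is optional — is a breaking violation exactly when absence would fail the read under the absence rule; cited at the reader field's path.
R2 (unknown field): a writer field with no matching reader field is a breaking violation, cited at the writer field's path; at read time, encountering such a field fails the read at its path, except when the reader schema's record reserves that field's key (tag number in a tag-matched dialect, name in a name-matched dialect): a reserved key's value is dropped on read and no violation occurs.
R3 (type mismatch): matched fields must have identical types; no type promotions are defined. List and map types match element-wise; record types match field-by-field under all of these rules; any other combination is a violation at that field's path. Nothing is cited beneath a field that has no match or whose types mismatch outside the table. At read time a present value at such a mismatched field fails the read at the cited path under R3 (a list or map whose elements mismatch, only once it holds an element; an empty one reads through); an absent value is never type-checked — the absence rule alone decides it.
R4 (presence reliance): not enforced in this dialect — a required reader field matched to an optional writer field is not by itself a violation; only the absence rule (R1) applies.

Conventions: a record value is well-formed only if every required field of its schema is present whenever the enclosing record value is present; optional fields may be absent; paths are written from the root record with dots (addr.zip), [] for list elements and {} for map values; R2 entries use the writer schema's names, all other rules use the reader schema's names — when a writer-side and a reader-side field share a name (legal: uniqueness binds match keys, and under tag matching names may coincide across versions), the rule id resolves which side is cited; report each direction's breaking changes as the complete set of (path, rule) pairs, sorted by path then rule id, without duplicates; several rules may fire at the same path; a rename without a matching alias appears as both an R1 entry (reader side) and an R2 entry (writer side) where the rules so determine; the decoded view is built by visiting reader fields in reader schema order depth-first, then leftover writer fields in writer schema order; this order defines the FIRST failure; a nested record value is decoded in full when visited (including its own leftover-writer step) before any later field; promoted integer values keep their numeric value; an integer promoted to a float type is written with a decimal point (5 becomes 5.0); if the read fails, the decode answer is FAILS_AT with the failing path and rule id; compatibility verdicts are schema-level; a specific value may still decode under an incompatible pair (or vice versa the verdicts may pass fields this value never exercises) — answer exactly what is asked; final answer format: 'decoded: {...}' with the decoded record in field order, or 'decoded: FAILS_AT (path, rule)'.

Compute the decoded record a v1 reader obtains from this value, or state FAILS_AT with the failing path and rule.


in Event below, arrows point writer -> reader
decode (reader v1):
  meta.active := false
  meta.street := "kappa"
  quantity := 5
  duration := null (absent, optional -> null)
  avatar := 0xC0DE
  zip := 5
  rating := 1.5
  read fails at archived under R2 (unknown field)
  => FAILS_AT (archived, R2)
ruling out the remaining Event differences:
  added field attempts to record Event: required int32, tag 12 (in v2 it sits immediately before meta) -> matters for Event compatibility verdicts, not for this value's decode
  field zip in record Event: required changed to optional -> no rule fires on it and the decoded Event view is identical with or without it
  field duration in record Event: tag 4 changed to 39 -> no rule fires on it and the decoded Event view is identical with or without it

decoded: FAILS_AT (archived, R2)


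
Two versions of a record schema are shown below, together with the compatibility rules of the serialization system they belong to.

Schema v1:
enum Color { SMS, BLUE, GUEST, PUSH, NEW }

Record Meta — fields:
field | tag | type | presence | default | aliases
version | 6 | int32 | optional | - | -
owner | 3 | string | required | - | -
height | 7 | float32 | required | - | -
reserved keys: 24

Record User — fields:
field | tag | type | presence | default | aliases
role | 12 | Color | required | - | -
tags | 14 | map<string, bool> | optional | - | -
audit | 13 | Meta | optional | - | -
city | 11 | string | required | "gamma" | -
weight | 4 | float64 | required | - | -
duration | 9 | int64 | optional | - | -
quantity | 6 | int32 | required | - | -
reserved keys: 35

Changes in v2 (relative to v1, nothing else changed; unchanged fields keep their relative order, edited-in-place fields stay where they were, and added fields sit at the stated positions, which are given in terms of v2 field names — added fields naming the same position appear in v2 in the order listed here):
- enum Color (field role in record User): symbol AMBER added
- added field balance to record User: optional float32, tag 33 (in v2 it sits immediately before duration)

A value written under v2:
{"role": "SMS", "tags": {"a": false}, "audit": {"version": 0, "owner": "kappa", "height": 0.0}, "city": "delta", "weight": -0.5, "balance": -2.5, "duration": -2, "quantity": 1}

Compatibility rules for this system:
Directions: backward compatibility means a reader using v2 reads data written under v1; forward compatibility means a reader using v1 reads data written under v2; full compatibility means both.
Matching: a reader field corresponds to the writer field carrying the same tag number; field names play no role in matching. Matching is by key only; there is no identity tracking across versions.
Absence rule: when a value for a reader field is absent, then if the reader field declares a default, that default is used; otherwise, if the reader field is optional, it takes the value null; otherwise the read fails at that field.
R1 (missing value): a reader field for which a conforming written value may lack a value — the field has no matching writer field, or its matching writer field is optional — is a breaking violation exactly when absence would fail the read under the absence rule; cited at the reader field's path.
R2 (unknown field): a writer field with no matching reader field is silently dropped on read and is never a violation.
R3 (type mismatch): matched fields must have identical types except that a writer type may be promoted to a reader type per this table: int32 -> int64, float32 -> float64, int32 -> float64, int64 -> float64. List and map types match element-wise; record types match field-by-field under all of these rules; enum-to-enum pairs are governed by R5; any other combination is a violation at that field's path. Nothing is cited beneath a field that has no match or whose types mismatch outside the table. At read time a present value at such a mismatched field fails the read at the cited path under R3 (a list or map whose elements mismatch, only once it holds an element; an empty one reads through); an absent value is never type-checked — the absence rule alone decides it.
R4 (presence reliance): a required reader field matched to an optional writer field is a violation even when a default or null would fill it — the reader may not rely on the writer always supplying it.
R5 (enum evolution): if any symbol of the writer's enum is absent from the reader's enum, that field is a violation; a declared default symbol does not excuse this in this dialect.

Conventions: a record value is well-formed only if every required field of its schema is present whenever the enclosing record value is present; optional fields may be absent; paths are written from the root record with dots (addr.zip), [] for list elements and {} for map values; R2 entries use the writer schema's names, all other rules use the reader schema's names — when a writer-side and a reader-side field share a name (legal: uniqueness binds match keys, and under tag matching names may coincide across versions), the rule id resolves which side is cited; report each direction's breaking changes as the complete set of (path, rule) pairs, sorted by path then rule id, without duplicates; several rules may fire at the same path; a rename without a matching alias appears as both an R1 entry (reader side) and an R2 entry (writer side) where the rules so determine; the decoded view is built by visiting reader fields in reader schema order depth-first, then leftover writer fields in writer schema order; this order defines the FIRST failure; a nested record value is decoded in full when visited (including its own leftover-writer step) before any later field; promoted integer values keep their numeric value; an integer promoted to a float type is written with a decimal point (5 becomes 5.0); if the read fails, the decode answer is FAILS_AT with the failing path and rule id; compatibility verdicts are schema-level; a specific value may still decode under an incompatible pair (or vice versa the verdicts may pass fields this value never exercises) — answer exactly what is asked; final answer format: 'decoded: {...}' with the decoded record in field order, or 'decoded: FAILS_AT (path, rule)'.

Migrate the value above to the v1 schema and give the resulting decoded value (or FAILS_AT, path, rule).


decoded: {"role": "SMS", "tags": {"a": false}, "audit": {"version": 0, "owner": "kappa", "height": 0.0}, "city": "delta", "weight": -0.5, "duration": -2, "quantity": 1}

arrows below run writer -> reader for User
migrating the User value to v1:
  role := "SMS"
  tags := {"a": false}
  audit.version := 0
  audit.owner := "kappa"
  audit.height := 0.0
  city := "delta"
  weight := -0.5
  duration := -2
  quantity := 1
  writer balance: unknown -> dropped
  => decoded: {"role": "SMS", "tags": {"a": false}, "audit": {"version": 0, "owner": "kappa", "height": 0.0}, "city": "delta", "weight": -0.5, "duration": -2, "quantity": 1}
checking off the User differences that do not matter here:
  enum Color (field role in record User): symbol AMBER added -> shifts the User verdicts, not this decode
  added field balance to record User: optional float32, tag 33 (in v2 it sits immediately before duration) -> no rule fires on it and the decoded User view is identical with or without it


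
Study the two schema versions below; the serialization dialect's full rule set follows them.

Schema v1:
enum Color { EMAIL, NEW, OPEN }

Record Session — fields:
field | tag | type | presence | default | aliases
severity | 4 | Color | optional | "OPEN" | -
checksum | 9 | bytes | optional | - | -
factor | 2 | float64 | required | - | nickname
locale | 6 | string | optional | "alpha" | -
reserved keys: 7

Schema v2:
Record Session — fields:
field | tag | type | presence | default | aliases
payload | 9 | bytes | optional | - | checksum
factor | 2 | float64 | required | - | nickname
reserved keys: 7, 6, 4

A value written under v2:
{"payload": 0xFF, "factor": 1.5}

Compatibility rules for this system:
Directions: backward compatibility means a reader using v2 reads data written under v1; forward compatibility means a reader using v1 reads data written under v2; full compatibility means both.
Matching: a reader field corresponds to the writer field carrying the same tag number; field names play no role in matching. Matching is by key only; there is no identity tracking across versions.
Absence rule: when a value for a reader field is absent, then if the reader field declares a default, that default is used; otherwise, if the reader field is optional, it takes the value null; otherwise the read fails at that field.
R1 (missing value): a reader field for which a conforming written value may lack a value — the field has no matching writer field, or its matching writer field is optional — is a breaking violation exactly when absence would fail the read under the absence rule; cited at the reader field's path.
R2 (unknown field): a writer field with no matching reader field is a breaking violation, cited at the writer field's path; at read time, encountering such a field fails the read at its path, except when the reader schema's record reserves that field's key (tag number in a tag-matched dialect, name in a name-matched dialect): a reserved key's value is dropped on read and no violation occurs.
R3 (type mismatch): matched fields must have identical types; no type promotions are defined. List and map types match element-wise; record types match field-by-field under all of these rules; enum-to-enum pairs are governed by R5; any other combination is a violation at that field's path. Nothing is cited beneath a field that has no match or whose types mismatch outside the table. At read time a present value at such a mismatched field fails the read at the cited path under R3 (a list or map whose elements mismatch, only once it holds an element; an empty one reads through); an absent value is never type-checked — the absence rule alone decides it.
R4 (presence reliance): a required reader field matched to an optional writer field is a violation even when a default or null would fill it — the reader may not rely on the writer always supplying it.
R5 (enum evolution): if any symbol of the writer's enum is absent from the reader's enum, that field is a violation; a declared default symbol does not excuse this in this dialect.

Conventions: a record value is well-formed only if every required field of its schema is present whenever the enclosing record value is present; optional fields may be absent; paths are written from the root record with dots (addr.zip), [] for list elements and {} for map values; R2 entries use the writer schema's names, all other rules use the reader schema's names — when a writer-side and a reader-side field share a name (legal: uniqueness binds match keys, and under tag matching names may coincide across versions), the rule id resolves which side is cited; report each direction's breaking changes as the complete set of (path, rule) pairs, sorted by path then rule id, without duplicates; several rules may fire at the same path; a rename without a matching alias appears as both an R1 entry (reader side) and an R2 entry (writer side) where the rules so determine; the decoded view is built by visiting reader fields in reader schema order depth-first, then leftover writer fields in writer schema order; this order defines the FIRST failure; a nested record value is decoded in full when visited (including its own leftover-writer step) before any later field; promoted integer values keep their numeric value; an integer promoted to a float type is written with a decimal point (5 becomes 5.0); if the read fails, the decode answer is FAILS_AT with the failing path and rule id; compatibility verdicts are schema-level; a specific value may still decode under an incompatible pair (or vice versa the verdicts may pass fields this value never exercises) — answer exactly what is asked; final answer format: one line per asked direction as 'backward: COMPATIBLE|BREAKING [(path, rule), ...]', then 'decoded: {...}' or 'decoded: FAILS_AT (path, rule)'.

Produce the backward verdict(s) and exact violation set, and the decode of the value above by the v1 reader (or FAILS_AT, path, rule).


each type pair in Session: writer, then reader
backward on Session — v2 reading data written by v1:
  bytes -> bytes, writer optional: payload aligns to checksum
  float64 -> float64, writer required: factor aligns to factor
  writer field severity has no reader counterpart
  writer field locale has no reader counterpart
  => backward verdict for Session: COMPATIBLE, no violations
migrating the Session value to v1:
  severity := "OPEN" (missing; default applied)
  checksum := 0xFF (from writer payload)
  factor := 1.5
  locale := "alpha" (missing; default applied)
  => decoded: {"severity": "OPEN", "checksum": 0xFF, "factor": 1.5, "locale": "alpha"}
the other Session changes do not affect what is asked:
  removed field locale from record Session (its key 6 joins the reserved list) -> no rule fires on it in Session's dialect; the asked verdict holds
  renamed field checksum to payload in record Session (alias checksum declared on the renamed field) -> no rule fires on it in Session's dialect; the asked verdict holds
  removed field severity from record Session (its key 4 joins the reserved list) -> no rule fires on it in Session's dialect; the asked verdict holds

backward: COMPATIBLE []; decoded: {"severity": "OPEN", "checksum": 0xFF, "factor": 1.5, "locale": "alpha"}


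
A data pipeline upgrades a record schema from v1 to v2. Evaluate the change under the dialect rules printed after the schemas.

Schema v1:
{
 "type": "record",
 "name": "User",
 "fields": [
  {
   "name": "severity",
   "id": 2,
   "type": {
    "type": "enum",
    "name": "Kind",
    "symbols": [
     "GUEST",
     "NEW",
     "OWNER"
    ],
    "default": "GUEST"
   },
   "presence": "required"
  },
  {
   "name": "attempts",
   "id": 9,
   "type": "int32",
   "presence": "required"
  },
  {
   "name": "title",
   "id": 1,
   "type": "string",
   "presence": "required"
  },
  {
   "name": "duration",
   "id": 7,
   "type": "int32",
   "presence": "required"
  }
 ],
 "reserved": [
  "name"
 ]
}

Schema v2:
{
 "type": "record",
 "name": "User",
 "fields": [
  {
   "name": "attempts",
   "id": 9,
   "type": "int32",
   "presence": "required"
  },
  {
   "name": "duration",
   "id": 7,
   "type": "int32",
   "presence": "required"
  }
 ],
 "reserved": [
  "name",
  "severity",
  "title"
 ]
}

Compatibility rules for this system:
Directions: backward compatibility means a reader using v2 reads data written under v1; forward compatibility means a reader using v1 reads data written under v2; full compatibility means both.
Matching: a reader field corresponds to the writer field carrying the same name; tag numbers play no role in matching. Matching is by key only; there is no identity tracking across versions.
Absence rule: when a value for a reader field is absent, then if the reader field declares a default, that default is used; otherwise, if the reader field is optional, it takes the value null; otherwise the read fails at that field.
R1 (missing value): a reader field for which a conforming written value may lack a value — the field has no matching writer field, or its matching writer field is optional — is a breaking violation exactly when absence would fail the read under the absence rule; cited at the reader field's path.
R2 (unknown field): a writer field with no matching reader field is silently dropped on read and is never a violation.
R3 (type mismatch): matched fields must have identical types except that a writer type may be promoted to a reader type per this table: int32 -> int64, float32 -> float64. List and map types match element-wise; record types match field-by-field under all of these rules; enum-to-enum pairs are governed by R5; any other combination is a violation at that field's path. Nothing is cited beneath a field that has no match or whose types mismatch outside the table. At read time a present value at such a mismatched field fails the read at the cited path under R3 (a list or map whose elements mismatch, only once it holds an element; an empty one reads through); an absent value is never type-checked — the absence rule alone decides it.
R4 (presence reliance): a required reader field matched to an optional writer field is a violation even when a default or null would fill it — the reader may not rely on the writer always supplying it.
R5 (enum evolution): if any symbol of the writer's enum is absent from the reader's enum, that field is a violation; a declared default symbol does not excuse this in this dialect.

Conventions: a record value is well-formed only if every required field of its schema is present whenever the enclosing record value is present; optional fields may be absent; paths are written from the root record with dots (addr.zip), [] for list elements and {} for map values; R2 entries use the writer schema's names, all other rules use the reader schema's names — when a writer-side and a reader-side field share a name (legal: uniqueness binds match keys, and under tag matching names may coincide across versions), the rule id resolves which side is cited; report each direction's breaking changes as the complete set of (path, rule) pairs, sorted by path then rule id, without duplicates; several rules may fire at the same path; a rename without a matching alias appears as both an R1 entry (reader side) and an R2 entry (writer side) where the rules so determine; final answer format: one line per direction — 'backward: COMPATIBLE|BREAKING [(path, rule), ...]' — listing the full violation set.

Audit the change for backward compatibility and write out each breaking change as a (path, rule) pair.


backward: COMPATIBLE []

in User below, arrows point writer -> reader
backward analysis of User with v2 as reader and v1 as writer:
  writer required, int32 -> int32: reader attempts maps from writer attempts
  writer required, int32 -> int32: reader duration maps from writer duration
  writer severity: unknown to reader
  writer title: unknown to reader
  => no violations; backward on User: COMPATIBLE
remaining User differences; none change what is asked:
  removed field severity from record User (its key "severity" joins the reserved list) -> matters only for User's forward compatibility — outside the asked direction
  removed field title from record User (its key "title" joins the reserved list) -> matters only for User's forward compatibility — outside the asked direction


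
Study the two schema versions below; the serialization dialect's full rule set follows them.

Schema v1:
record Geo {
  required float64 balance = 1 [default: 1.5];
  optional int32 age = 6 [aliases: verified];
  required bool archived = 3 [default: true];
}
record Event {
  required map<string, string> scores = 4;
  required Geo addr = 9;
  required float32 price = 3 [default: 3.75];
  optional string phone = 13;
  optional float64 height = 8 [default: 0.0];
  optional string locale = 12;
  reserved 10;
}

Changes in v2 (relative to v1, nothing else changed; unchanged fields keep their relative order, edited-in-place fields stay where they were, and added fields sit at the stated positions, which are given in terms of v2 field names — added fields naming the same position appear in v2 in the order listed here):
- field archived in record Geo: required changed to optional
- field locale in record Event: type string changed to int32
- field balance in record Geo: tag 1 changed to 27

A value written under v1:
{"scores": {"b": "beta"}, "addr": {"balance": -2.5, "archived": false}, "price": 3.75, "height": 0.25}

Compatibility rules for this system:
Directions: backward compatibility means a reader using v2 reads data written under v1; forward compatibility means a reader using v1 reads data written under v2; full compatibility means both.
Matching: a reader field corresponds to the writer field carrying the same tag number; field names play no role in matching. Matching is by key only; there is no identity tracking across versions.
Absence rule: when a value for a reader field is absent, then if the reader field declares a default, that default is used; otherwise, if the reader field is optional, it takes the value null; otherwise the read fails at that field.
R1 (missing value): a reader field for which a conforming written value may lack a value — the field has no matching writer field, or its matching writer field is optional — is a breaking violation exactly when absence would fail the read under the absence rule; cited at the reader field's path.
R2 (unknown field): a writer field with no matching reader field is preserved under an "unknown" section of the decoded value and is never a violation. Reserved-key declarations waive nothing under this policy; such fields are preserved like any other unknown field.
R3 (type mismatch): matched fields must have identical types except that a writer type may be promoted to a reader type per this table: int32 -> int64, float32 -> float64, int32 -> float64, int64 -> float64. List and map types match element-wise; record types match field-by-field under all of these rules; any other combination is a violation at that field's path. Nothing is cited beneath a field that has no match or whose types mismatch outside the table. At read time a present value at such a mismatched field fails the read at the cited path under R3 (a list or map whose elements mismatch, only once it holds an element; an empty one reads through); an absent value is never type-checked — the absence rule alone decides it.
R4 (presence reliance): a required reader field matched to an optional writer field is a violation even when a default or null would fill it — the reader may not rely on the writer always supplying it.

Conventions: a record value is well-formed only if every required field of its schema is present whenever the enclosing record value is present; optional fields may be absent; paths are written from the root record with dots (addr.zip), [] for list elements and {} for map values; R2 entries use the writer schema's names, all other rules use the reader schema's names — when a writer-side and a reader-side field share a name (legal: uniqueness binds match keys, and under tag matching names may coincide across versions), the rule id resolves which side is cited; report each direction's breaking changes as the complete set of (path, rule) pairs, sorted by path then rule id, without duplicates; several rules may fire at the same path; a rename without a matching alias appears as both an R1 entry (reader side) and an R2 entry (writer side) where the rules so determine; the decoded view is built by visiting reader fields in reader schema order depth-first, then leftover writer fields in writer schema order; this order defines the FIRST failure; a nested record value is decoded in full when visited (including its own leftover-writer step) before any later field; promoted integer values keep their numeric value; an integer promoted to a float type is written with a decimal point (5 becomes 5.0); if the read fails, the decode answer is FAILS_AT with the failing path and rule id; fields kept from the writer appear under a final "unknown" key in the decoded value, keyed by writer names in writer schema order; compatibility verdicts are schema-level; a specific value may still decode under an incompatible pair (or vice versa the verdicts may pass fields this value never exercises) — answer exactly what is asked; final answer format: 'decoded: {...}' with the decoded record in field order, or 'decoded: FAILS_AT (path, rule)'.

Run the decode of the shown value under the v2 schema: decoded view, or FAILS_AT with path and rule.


decoded: {"scores": {"b": "beta"}, "addr": {"balance": 1.5, "age": null, "archived": false, "unknown": {"balance": -2.5}}, "price": 3.75, "phone": null, "height": 0.25, "locale": null}

each type pair in Event: writer, then reader
decode (reader v2):
  scores := {"b": "beta"}
  addr.balance := 1.5 (absent -> default)
  addr.age := null (absent, optional -> null)
  addr.archived := false
  writer addr.balance: kept under "unknown"
  price := 3.75
  phone := null (absent, optional -> null)
  height := 0.25
  locale := null (absent, optional -> null)
  => decoded: {"scores": {"b": "beta"}, "addr": {"balance": 1.5, "age": null, "archived": false, "unknown": {"balance": -2.5}}, "price": 3.75, "phone": null, "height": 0.25, "locale": null}
ruling out the remaining Event differences:
  field archived in record Geo: required changed to optional -> changes Event's schema-level verdicts only — the decode of this value is the same
  field locale in record Event: type string changed to int32 -> changes Event's schema-level verdicts only — the decode of this value is the same
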